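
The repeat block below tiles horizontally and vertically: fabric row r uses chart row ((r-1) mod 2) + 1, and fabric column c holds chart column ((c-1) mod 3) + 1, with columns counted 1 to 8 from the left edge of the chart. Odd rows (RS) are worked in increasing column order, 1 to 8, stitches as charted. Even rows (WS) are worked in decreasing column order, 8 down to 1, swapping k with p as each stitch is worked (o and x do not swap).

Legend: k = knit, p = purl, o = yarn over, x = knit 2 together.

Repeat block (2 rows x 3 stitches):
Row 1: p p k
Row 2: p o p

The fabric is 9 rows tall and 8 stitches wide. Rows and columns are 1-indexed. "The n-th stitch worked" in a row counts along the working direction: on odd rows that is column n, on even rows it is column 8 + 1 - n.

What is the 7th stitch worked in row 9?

Result:
p

Derivation:
Row 9: (9-1) mod 2 = 0, so use chart row 1. Odd row -> RS.
Chart row 1 tiled across columns 1-8: p p k p p k p p
Right side: take the tiled row as-is (worked left to right from column 1).
The 7th stitch worked is p.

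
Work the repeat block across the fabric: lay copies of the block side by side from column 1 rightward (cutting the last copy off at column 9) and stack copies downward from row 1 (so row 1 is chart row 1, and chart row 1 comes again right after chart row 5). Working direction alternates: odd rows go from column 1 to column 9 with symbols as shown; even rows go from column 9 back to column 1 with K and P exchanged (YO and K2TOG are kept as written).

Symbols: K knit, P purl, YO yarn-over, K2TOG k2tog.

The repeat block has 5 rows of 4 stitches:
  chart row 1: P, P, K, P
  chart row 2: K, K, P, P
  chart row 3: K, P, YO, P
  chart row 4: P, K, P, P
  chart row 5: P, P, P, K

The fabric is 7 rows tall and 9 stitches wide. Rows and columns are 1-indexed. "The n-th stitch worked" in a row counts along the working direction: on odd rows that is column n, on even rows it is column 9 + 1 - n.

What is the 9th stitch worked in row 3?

Row 3: (3-1) mod 5 = 2, so use chart row 3. Odd row -> RS.
Chart row 3 tiled across columns 1-9: K P YO P K P YO P K
Right side: take the tiled row as-is (worked left to right from column 1).
The 9th stitch worked is K.

Result:
K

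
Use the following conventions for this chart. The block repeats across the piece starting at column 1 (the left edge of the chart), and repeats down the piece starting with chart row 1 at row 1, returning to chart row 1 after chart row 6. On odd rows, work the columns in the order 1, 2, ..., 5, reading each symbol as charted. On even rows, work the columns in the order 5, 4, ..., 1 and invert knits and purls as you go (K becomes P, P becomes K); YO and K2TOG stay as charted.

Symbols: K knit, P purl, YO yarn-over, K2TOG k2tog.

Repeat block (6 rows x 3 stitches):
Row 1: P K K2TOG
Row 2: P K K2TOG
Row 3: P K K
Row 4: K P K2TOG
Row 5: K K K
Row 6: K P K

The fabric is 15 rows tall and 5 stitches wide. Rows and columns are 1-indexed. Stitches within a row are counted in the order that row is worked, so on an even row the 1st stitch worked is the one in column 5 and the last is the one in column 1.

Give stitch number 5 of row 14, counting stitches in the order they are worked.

Row 14 uses chart row ((14-1) mod 6)+1 = 2. Row 14 is even, so WS.
Chart row 2 tiled across columns 1-5: P K K2TOG P K
Wrong side: read the tiled row from column 5 down to 1 and exchange K with P (leave YO, K2TOG).
Row 14 as worked: P K K2TOG P K
Stitch 5 in working order -> K

Result:
K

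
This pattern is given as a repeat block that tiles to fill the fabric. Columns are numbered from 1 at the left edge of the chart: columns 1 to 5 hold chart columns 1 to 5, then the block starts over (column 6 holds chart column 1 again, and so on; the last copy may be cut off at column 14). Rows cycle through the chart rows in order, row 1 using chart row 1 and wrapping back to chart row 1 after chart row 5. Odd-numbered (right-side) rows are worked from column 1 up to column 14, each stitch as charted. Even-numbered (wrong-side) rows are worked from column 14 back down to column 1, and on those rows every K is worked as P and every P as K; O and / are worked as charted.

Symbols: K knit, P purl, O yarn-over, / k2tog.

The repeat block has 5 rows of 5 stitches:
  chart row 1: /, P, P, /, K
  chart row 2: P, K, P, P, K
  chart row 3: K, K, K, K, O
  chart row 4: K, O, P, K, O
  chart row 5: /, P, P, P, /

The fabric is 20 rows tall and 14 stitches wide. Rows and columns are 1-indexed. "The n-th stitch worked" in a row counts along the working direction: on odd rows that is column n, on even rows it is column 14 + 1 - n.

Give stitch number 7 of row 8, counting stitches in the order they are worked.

== STITCH ==
P

Derivation:
For row 8: chart row = ((8-1) mod 5) + 1 = 3; this is a WS (even) row.
Chart row 3 tiled across columns 1-14: K K K K O K K K K O K K K K
Wrong side: read the tiled row from column 14 down to 1 and exchange K with P (leave O, /).
Row 8 as worked: P P P P O P P P P O P P P P
Stitch 7 in working order -> P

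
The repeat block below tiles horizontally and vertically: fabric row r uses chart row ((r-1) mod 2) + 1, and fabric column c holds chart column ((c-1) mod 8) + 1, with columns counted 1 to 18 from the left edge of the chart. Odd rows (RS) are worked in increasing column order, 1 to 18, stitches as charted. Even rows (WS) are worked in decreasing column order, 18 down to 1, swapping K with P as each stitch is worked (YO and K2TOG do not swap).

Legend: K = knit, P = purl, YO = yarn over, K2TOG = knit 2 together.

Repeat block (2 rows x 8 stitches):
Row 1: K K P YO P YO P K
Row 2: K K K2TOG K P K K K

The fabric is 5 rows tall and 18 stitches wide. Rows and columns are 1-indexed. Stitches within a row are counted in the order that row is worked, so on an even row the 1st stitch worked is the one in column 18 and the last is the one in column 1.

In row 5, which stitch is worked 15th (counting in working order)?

Row 5: (5-1) mod 2 = 0, so use chart row 1. Odd row -> RS.
Chart row 1 tiled across columns 1-18: K K P YO P YO P K K K P YO P YO P K K K
RS row: no reversal, no swap; stitch n worked = column n.
The 15th stitch worked is P.

Stitch:
P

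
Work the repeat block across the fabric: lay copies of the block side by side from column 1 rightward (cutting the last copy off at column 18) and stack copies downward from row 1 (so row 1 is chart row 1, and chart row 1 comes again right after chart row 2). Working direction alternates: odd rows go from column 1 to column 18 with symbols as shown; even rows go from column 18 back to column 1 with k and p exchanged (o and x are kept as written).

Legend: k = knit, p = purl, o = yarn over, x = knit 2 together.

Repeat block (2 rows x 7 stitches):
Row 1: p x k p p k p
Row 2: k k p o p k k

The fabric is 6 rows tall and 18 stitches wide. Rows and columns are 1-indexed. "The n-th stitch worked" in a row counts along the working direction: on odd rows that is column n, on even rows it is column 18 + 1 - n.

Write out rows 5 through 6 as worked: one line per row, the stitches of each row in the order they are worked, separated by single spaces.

Row 5: chart row 1, RS - tile across columns 1-18 and work as-is.
Row 6: chart row 2, WS - tiled (columns 1-18): k k p o p k k k k p o p k k k k p o; work from column 18 back to 1 with k<->p swapped.

Rows as worked:
p x k p p k p p x k p p k p p x k p
o k p p p p k o k p p p p k o k p p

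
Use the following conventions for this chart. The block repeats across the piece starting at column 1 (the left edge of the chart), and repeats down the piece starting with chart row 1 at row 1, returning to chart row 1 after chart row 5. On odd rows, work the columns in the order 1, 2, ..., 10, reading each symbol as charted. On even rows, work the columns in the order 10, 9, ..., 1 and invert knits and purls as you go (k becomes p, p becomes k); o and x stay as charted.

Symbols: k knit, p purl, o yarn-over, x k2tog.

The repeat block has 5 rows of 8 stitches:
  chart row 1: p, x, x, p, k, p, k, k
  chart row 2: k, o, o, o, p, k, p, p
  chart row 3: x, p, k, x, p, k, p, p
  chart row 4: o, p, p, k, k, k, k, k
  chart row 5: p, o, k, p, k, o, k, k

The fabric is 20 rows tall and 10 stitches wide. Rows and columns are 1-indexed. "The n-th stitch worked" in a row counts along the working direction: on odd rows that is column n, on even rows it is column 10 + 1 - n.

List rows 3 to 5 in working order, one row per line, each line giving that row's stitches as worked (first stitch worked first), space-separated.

== ROWS AS WORKED ==
x p k x p k p p x p
k o p p p p p k k o
p o k p k o k k p o

Derivation:
Row 3: chart row 3, RS - tile across columns 1-10 and work as-is.
Row 4: chart row 4, WS - tiled (columns 1-10): o p p k k k k k o p; work from column 10 back to 1 with k<->p swapped.
Row 5: chart row 5, RS - tile across columns 1-10 and work as-is.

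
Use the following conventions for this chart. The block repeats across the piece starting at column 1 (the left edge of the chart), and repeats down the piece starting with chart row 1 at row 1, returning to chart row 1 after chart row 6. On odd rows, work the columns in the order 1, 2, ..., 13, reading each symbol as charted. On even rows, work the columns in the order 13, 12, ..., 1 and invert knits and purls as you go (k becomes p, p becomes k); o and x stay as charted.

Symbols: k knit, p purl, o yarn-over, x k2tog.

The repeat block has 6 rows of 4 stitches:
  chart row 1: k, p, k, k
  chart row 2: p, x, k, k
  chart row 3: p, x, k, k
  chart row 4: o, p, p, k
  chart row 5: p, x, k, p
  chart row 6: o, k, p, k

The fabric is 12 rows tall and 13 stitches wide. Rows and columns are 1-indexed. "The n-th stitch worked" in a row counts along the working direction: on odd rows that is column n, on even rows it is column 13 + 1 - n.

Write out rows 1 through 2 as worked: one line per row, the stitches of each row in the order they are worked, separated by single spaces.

Row 1: chart row 1, RS - tile across columns 1-13 and work as-is.
Row 2: chart row 2, WS - tiled (columns 1-13): p x k k p x k k p x k k p; work from column 13 back to 1 with k<->p swapped.

Result:
k p k k k p k k k p k k k
k p p x k p p x k p p x k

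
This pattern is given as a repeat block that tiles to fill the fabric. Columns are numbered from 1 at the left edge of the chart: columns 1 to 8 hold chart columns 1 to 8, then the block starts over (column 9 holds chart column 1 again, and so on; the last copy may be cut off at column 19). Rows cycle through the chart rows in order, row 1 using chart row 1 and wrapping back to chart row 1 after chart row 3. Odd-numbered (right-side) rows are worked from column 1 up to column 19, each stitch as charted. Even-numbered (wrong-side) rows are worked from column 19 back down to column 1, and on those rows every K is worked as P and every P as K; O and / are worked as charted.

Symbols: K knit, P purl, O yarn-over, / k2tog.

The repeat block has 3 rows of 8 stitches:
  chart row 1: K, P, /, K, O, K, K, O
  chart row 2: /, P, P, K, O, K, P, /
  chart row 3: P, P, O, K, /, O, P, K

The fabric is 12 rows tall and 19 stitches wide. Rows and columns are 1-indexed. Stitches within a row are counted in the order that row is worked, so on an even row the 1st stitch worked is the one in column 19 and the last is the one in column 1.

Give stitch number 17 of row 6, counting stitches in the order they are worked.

Stitch:
O

Derivation:
Row 6: (6-1) mod 3 = 2, so use chart row 3. Even row -> WS.
Chart row 3 tiled across columns 1-19: P P O K / O P K P P O K / O P K P P O
Wrong side: read the tiled row from column 19 down to 1 and exchange K with P (leave O, /).
Row 6 as worked: O K K P K O / P O K K P K O / P O K K
Counting 17 along the worked row gives O.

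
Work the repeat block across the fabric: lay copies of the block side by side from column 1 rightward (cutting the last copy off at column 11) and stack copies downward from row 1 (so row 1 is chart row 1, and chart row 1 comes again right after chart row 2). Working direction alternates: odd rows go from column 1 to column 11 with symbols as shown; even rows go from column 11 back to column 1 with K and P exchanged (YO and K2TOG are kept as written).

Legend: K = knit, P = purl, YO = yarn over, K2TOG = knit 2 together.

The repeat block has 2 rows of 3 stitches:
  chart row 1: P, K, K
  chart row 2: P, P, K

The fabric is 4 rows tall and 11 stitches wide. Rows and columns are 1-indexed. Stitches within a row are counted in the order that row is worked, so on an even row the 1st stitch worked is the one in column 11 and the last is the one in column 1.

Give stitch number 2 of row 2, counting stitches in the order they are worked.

For row 2: chart row = ((2-1) mod 2) + 1 = 2; this is a WS (even) row.
Chart row 2 tiled across columns 1-11: P P K P P K P P K P P
WS: work from column 11 back to column 1 (reverse the tiled row), swapping K<->P (YO and K2TOG unchanged).
Row 2 as worked: K K P K K P K K P K K
The 2nd stitch worked is K.

== STITCH ==
K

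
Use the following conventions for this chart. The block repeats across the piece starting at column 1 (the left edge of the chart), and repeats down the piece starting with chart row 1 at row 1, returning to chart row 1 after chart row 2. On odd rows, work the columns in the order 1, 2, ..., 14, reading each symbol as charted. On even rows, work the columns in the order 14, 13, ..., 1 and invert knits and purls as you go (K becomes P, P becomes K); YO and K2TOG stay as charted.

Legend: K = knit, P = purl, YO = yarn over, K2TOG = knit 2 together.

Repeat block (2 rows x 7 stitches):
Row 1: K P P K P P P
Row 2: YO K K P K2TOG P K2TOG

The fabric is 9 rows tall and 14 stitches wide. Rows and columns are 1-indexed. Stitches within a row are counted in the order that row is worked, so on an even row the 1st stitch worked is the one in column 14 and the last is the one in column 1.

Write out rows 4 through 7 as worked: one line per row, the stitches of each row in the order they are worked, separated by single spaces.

Rows as worked:
K2TOG K K2TOG K P P YO K2TOG K K2TOG K P P YO
K P P K P P P K P P K P P P
K2TOG K K2TOG K P P YO K2TOG K K2TOG K P P YO
K P P K P P P K P P K P P P

Derivation:
Row 4: chart row 2, WS - tiled (columns 1-14): YO K K P K2TOG P K2TOG YO K K P K2TOG P K2TOG; work from column 14 back to 1 with K<->P swapped.
Row 5: chart row 1, RS - tile across columns 1-14 and work as-is.
Row 6: chart row 2, WS - tiled (columns 1-14): YO K K P K2TOG P K2TOG YO K K P K2TOG P K2TOG; work from column 14 back to 1 with K<->P swapped.
Row 7: chart row 1, RS - tile across columns 1-14 and work as-is.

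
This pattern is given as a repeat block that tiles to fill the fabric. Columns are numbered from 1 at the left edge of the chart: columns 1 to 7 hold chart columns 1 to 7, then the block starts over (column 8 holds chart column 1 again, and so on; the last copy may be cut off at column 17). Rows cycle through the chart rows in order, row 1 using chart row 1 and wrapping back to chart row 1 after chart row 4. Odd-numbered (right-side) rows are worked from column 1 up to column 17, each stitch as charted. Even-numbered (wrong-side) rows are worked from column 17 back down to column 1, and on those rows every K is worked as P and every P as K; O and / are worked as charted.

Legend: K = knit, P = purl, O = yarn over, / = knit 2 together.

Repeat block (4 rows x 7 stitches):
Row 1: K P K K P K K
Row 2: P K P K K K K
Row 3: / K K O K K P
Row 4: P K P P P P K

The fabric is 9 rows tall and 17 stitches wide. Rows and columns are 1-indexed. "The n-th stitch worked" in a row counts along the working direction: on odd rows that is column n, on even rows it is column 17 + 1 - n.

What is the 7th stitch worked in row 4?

Stitch:
K

Derivation:
Row 4 uses chart row ((4-1) mod 4)+1 = 4. Row 4 is even, so WS.
Chart row 4 tiled across columns 1-17: P K P P P P K P K P P P P K P K P
Wrong side: read the tiled row from column 17 down to 1 and exchange K with P (leave O, /).
Row 4 as worked: K P K P K K K K P K P K K K K P K
Stitch 7 in working order -> K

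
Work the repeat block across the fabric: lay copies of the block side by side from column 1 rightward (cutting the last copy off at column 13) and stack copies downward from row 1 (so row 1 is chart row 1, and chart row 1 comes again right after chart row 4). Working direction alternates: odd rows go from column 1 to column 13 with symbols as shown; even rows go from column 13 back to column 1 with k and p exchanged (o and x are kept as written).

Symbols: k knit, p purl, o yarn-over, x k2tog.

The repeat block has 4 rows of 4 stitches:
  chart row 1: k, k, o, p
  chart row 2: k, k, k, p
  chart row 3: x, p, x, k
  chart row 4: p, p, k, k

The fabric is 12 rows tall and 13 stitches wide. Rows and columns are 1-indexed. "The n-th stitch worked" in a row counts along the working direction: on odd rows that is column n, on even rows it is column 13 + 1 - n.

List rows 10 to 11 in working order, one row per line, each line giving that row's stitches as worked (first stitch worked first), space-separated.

Row 10: chart row 2, WS - tiled (columns 1-13): k k k p k k k p k k k p k; work from column 13 back to 1 with k<->p swapped.
Row 11: chart row 3, RS - tile across columns 1-13 and work as-is.

Rows as worked:
p k p p p k p p p k p p p
x p x k x p x k x p x k x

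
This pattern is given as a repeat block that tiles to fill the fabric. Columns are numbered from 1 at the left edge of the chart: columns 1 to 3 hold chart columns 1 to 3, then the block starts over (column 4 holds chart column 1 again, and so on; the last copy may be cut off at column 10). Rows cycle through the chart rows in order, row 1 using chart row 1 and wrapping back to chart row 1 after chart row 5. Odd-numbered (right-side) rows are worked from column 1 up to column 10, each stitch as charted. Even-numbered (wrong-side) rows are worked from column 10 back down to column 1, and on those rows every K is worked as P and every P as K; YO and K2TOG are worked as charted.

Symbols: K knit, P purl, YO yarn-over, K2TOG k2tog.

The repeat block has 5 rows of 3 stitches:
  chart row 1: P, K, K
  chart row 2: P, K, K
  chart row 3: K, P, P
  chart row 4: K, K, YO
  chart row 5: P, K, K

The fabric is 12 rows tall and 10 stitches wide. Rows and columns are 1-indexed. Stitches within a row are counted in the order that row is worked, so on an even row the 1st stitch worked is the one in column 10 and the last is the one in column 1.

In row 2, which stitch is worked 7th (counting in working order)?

Row 2: (2-1) mod 5 = 1, so use chart row 2. Even row -> WS.
Chart row 2 tiled across columns 1-10: P K K P K K P K K P
Wrong side: read the tiled row from column 10 down to 1 and exchange K with P (leave YO, K2TOG).
Row 2 as worked: K P P K P P K P P K
The 7th stitch worked is K.

Result:
K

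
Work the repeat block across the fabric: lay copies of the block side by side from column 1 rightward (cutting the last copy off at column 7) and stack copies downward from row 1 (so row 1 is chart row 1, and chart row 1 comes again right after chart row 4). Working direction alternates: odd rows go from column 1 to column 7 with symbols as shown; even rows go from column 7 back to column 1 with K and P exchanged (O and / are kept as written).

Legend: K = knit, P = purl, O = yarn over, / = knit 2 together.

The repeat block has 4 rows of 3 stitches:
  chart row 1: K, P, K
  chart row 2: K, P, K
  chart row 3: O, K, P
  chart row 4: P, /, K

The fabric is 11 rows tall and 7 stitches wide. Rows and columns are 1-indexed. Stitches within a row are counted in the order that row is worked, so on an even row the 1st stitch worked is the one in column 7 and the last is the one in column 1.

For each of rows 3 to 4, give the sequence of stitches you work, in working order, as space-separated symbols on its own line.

Row 3: chart row 3, RS - tile across columns 1-7 and work as-is.
Row 4: chart row 4, WS - tiled (columns 1-7): P / K P / K P; work from column 7 back to 1 with K<->P swapped.

== ROWS AS WORKED ==
O K P O K P O
K P / K P / K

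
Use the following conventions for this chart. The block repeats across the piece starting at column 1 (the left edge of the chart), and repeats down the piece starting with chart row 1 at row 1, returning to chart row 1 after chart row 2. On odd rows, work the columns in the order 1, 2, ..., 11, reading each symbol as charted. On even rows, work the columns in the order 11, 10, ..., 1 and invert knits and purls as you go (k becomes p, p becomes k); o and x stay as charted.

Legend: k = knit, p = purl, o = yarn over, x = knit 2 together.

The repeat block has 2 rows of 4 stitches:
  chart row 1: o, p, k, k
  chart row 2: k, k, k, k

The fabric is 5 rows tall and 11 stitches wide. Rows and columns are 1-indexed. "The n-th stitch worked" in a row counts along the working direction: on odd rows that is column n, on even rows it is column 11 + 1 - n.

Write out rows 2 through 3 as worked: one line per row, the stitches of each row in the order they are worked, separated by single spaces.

Row 2: chart row 2, WS - tiled (columns 1-11): k k k k k k k k k k k; work from column 11 back to 1 with k<->p swapped.
Row 3: chart row 1, RS - tile across columns 1-11 and work as-is.

Result:
p p p p p p p p p p p
o p k k o p k k o p k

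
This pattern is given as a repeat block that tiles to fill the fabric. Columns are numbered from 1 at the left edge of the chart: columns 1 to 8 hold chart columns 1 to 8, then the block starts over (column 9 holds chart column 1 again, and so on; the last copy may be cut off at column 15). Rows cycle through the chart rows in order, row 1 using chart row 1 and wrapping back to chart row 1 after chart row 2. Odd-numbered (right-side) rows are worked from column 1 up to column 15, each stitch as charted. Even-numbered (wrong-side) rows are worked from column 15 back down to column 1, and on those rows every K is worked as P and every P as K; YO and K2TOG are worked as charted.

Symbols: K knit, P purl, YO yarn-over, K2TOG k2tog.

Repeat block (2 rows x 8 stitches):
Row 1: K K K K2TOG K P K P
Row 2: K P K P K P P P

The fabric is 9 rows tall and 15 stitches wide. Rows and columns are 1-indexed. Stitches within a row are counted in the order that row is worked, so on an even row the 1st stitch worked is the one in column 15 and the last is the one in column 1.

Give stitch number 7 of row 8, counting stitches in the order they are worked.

For row 8: chart row = ((8-1) mod 2) + 1 = 2; this is a WS (even) row.
Chart row 2 tiled across columns 1-15: K P K P K P P P K P K P K P P
WS row: flip the tiled sequence (start at column 15) and apply K<->P; YO and K2TOG stay.
Row 8 as worked: K K P K P K P K K K P K P K P
Stitch 7 in working order -> P

Stitch:
P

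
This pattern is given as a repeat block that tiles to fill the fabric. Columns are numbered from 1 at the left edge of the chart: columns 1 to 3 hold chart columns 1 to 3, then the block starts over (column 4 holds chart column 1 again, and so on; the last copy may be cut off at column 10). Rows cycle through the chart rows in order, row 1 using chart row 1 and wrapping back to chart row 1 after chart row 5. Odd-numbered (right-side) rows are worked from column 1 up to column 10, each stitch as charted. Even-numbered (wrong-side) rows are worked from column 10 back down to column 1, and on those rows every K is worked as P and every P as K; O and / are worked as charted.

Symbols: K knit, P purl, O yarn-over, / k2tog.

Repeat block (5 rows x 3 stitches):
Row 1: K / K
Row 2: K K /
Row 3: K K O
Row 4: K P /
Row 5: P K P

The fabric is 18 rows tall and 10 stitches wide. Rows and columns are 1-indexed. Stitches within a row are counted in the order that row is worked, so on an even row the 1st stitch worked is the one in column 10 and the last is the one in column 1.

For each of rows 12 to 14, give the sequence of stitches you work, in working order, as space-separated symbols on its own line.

== ROWS AS WORKED ==
P / P P / P P / P P
K K O K K O K K O K
P / K P / K P / K P

Derivation:
Row 12: chart row 2, WS - tiled (columns 1-10): K K / K K / K K / K; work from column 10 back to 1 with K<->P swapped.
Row 13: chart row 3, RS - tile across columns 1-10 and work as-is.
Row 14: chart row 4, WS - tiled (columns 1-10): K P / K P / K P / K; work from column 10 back to 1 with K<->P swapped.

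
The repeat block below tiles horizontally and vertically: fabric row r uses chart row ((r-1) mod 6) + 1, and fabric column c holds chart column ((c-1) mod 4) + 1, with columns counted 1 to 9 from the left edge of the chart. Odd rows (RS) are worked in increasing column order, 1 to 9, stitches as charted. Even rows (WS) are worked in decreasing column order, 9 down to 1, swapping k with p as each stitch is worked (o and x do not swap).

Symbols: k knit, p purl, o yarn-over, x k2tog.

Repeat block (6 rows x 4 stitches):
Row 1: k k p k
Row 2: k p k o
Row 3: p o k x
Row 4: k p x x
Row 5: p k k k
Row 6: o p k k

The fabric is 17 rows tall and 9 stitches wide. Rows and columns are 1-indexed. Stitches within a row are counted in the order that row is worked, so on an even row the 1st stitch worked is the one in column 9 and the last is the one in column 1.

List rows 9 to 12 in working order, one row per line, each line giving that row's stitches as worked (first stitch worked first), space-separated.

== ROWS AS WORKED ==
p o k x p o k x p
p x x k p x x k p
p k k k p k k k p
o p p k o p p k o

Derivation:
Row 9: chart row 3, RS - tile across columns 1-9 and work as-is.
Row 10: chart row 4, WS - tiled (columns 1-9): k p x x k p x x k; work from column 9 back to 1 with k<->p swapped.
Row 11: chart row 5, RS - tile across columns 1-9 and work as-is.
Row 12: chart row 6, WS - tiled (columns 1-9): o p k k o p k k o; work from column 9 back to 1 with k<->p swapped.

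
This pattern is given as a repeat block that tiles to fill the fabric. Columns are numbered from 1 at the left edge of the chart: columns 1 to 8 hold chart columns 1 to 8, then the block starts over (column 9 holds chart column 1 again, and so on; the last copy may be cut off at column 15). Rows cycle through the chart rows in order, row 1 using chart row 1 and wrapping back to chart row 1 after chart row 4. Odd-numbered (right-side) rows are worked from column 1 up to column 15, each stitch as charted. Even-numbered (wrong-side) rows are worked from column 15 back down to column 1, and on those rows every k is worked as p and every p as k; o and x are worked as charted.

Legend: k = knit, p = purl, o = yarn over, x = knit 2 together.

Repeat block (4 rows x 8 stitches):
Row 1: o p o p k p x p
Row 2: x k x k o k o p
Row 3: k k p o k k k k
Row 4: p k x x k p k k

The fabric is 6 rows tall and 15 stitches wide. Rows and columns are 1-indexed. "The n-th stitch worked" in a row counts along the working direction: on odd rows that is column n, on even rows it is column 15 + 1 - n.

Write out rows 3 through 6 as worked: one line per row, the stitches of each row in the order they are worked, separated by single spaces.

== ROWS AS WORKED ==
k k p o k k k k k k p o k k k
p k p x x p k p p k p x x p k
o p o p k p x p o p o p k p x
o p o p x p x k o p o p x p x

Derivation:
Row 3: chart row 3, RS - tile across columns 1-15 and work as-is.
Row 4: chart row 4, WS - tiled (columns 1-15): p k x x k p k k p k x x k p k; work from column 15 back to 1 with k<->p swapped.
Row 5: chart row 1, RS - tile across columns 1-15 and work as-is.
Row 6: chart row 2, WS - tiled (columns 1-15): x k x k o k o p x k x k o k o; work from column 15 back to 1 with k<->p swapped.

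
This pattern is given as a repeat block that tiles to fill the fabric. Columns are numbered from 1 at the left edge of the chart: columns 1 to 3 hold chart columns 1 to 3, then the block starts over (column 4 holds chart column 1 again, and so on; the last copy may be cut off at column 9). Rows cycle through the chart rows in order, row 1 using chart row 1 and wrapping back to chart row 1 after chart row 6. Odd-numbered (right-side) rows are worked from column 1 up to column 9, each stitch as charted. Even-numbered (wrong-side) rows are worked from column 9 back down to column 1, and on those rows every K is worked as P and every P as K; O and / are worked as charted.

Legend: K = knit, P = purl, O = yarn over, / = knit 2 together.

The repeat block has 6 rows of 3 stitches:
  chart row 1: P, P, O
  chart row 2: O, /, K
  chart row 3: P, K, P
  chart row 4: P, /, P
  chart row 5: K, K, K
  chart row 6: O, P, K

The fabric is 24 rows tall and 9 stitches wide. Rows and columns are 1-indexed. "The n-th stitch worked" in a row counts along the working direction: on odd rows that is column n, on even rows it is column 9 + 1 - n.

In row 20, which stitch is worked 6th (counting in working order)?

For row 20: chart row = ((20-1) mod 6) + 1 = 2; this is a WS (even) row.
Chart row 2 tiled across columns 1-9: O / K O / K O / K
WS row: flip the tiled sequence (start at column 9) and apply K<->P; O and / stay.
Row 20 as worked: P / O P / O P / O
The 6th stitch worked is O.

Result:
O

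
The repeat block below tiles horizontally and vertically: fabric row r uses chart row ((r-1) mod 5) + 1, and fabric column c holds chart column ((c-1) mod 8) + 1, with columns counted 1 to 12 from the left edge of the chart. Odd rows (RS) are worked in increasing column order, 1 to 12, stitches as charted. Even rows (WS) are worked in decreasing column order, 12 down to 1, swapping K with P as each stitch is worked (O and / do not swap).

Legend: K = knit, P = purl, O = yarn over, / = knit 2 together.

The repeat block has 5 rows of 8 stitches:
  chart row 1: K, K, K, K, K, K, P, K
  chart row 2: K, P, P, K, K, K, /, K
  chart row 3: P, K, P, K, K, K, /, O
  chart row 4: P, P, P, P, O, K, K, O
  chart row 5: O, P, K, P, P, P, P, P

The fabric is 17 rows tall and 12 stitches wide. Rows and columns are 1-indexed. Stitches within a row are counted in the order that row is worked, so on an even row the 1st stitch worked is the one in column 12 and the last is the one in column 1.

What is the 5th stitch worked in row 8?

Row 8 uses chart row ((8-1) mod 5)+1 = 3. Row 8 is even, so WS.
Chart row 3 tiled across columns 1-12: P K P K K K / O P K P K
WS row: flip the tiled sequence (start at column 12) and apply K<->P; O and / stay.
Row 8 as worked: P K P K O / P P P K P K
Stitch 5 in working order -> O

Stitch:
O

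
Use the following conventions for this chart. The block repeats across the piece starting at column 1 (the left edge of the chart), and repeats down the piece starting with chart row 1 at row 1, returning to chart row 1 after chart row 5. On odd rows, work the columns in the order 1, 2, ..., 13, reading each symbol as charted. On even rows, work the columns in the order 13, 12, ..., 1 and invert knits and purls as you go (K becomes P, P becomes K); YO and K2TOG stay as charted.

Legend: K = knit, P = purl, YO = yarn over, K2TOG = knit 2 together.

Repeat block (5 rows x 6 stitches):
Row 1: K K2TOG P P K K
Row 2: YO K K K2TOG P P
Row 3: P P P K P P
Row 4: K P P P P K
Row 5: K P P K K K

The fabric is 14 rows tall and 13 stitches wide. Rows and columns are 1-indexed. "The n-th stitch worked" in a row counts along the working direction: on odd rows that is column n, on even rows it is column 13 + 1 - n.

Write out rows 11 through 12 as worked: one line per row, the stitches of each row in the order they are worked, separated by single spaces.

== ROWS AS WORKED ==
K K2TOG P P K K K K2TOG P P K K K
YO K K K2TOG P P YO K K K2TOG P P YO

Derivation:
Row 11: chart row 1, RS - tile across columns 1-13 and work as-is.
Row 12: chart row 2, WS - tiled (columns 1-13): YO K K K2TOG P P YO K K K2TOG P P YO; work from column 13 back to 1 with K<->P swapped.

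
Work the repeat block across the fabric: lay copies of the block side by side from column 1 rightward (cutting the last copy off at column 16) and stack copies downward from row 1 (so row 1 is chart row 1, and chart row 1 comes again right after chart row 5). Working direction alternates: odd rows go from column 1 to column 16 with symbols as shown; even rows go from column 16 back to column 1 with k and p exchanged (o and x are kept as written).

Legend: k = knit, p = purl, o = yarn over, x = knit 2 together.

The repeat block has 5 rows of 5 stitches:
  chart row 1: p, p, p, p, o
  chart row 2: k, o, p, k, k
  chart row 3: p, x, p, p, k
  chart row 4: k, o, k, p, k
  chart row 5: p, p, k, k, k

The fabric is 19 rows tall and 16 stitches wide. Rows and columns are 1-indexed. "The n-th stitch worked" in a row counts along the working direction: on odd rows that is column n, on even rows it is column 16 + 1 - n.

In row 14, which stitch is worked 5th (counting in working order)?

Result:
o

Derivation:
Row 14 uses chart row ((14-1) mod 5)+1 = 4. Row 14 is even, so WS.
Chart row 4 tiled across columns 1-16: k o k p k k o k p k k o k p k k
WS row: flip the tiled sequence (start at column 16) and apply k<->p; o and x stay.
Row 14 as worked: p p k p o p p k p o p p k p o p
Stitch 5 in working order -> o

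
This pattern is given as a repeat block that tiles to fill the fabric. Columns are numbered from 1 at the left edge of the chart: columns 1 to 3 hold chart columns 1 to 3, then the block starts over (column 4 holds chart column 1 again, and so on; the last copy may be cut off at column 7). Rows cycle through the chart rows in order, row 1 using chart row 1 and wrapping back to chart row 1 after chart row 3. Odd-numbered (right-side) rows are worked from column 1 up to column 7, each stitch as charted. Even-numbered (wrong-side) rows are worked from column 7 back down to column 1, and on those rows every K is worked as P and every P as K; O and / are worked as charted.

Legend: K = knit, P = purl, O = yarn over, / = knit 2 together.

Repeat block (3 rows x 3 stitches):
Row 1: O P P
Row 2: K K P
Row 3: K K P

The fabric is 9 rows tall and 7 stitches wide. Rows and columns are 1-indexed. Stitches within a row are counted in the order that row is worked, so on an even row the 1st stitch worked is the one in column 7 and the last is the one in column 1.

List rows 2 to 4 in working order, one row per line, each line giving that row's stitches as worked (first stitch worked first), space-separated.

Rows as worked:
P K P P K P P
K K P K K P K
O K K O K K O

Derivation:
Row 2: chart row 2, WS - tiled (columns 1-7): K K P K K P K; work from column 7 back to 1 with K<->P swapped.
Row 3: chart row 3, RS - tile across columns 1-7 and work as-is.
Row 4: chart row 1, WS - tiled (columns 1-7): O P P O P P O; work from column 7 back to 1 with K<->P swapped.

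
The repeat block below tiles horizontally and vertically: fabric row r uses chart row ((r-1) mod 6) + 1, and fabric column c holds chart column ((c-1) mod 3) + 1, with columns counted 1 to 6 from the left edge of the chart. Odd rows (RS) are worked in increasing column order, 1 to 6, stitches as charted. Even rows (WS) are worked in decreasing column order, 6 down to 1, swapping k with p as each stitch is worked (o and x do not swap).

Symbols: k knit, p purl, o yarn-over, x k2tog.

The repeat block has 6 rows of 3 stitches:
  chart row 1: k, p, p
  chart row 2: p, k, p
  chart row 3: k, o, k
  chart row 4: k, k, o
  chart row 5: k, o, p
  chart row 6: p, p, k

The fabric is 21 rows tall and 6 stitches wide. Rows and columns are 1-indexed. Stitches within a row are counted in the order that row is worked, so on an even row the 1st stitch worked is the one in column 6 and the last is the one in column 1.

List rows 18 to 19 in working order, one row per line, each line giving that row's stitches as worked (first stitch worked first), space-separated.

Result:
p k k p k k
k p p k p p

Derivation:
Row 18: chart row 6, WS - tiled (columns 1-6): p p k p p k; work from column 6 back to 1 with k<->p swapped.
Row 19: chart row 1, RS - tile across columns 1-6 and work as-is.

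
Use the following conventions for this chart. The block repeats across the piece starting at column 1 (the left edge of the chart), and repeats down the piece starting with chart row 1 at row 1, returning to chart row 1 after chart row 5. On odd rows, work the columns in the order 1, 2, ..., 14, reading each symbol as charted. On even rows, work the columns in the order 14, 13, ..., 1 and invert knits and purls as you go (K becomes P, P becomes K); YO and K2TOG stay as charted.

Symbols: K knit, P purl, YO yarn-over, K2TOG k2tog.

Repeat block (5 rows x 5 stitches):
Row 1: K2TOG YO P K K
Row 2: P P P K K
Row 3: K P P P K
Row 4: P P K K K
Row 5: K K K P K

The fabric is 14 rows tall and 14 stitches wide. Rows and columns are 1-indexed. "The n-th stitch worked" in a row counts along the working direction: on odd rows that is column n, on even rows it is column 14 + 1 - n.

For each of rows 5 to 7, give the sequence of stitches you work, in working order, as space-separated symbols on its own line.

Row 5: chart row 5, RS - tile across columns 1-14 and work as-is.
Row 6: chart row 1, WS - tiled (columns 1-14): K2TOG YO P K K K2TOG YO P K K K2TOG YO P K; work from column 14 back to 1 with K<->P swapped.
Row 7: chart row 2, RS - tile across columns 1-14 and work as-is.

== ROWS AS WORKED ==
K K K P K K K K P K K K K P
P K YO K2TOG P P K YO K2TOG P P K YO K2TOG
P P P K K P P P K K P P P K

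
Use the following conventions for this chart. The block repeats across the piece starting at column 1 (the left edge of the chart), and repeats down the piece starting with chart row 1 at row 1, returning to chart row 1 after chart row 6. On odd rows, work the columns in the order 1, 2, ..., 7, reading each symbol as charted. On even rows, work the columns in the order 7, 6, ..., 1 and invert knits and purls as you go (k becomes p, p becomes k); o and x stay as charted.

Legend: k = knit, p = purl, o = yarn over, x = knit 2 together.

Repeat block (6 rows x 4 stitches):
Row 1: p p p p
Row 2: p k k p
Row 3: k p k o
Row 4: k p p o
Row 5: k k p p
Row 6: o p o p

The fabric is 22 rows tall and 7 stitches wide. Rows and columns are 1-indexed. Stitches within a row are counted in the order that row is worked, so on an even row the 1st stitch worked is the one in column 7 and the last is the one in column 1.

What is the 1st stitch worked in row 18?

Row 18 uses chart row ((18-1) mod 6)+1 = 6. Row 18 is even, so WS.
Chart row 6 tiled across columns 1-7: o p o p o p o
Wrong side: read the tiled row from column 7 down to 1 and exchange k with p (leave o, x).
Row 18 as worked: o k o k o k o
The 1st stitch worked is o.

== STITCH ==
o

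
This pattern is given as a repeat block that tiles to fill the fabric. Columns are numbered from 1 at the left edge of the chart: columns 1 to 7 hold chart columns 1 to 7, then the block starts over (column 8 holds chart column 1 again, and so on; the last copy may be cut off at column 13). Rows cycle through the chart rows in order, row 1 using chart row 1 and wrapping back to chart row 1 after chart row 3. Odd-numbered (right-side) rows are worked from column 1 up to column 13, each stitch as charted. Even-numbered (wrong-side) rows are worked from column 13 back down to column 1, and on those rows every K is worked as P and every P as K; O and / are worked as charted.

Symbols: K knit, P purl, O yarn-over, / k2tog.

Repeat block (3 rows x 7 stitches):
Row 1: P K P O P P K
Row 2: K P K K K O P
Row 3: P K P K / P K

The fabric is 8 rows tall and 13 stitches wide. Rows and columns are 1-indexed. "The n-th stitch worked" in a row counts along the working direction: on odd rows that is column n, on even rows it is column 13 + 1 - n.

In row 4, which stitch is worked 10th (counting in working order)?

Row 4 uses chart row ((4-1) mod 3)+1 = 1. Row 4 is even, so WS.
Chart row 1 tiled across columns 1-13: P K P O P P K P K P O P P
WS: work from column 13 back to column 1 (reverse the tiled row), swapping K<->P (O and / unchanged).
Row 4 as worked: K K O K P K P K K O K P K
The 10th stitch worked is O.

== STITCH ==
O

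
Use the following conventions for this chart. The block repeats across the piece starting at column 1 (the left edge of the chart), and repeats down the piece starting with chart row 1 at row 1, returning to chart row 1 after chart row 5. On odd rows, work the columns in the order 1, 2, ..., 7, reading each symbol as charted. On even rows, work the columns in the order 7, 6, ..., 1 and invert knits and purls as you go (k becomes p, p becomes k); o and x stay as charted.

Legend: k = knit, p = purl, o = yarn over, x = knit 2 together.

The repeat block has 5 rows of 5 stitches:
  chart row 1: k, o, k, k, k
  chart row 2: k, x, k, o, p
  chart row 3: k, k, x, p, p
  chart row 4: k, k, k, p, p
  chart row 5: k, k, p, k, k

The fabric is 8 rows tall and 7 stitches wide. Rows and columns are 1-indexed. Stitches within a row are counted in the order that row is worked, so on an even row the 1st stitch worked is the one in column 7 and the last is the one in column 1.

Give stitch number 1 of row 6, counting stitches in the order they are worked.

Stitch:
o

Derivation:
Row 6: (6-1) mod 5 = 0, so use chart row 1. Even row -> WS.
Chart row 1 tiled across columns 1-7: k o k k k k o
WS: work from column 7 back to column 1 (reverse the tiled row), swapping k<->p (o and x unchanged).
Row 6 as worked: o p p p p o p
Stitch 1 in working order -> o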